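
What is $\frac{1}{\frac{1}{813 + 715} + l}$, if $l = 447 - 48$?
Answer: $\frac{1528}{609673} \approx 0.0025063$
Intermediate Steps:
$l = 399$ ($l = 447 - 48 = 399$)
$\frac{1}{\frac{1}{813 + 715} + l} = \frac{1}{\frac{1}{813 + 715} + 399} = \frac{1}{\frac{1}{1528} + 399} = \frac{1}{\frac{609673}{1528}} = \frac{1528}{609673}$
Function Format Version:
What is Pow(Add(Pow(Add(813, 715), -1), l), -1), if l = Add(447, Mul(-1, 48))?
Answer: Rational(1528, 609673) ≈ 0.0025063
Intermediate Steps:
l = 399 (l = Add(447, -48) = 399)
Pow(Add(Pow(Add(813, 715), -1), l), -1) = Pow(Add(Pow(Add(813, 715), -1), 399), -1) = Pow(Add(Pow(1528, -1), 399), -1) = Pow(Add(Rational(1, 1528), 399), -1) = Pow(Rational(609673, 1528), -1) = Rational(1528, 609673)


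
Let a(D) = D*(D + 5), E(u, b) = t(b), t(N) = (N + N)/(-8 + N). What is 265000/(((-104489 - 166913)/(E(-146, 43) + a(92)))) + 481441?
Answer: 449044886987/949907 ≈ 4.7273e+5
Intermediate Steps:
t(N) = 2*N/(-8 + N) (t(N) = (2*N)/(-8 + N) = 2*N/(-8 + N))
E(u, b) = 2*b/(-8 + b)
a(D) = D*(5 + D)
265000/(((-104489 - 166913)/(E(-146, 43) + a(92)))) + 481441 = 265000/(((-104489 - 166913)/(2*43/(-8 + 43) + 92*(5 + 92)))) + 481441 = 265000/((-271402/(2*43/35 + 92*97))) + 481441 = 265000/((-271402/(2*43*(1/35) + 8924))) + 481441 = 265000/((-271402/(86/35 + 8924))) + 481441 = 265000/((-271402/312426/35)) + 481441 = 265000/((-271402*35/312426)) + 481441 = 265000/(-4749535/156213) + 481441 = 265000*(-156213/4749535) + 481441 = -8279289000/949907 + 481441 = 449044886987/949907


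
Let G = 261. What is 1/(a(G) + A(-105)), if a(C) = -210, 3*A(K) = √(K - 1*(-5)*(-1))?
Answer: -189/39701 - 3*I*√110/397010 ≈ -0.0047606 - 7.9253e-5*I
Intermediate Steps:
A(K) = √(-5 + K)/3 (A(K) = √(K - 1*(-5)*(-1))/3 = √(K + 5*(-1))/3 = √(K - 5)/3 = √(-5 + K)/3)
1/(a(G) + A(-105)) = 1/(-210 + √(-5 - 105)/3) = 1/(-210 + √(-110)/3) = 1/(-210 + (I*√110)/3) = 1/(-210 + I*√110/3)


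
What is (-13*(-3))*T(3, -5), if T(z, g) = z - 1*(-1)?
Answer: 156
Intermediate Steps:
T(z, g) = 1 + z (T(z, g) = z + 1 = 1 + z)
(-13*(-3))*T(3, -5) = (-13*(-3))*(1 + 3) = 39*4 = 156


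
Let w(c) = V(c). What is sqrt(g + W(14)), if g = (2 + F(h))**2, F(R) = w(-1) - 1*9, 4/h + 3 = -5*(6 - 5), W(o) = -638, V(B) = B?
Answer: I*sqrt(574) ≈ 23.958*I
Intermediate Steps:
w(c) = c
h = -1/2 (h = 4/(-3 - 5*(6 - 5)) = 4/(-3 - 5*1) = 4/(-3 - 5) = 4/(-8) = 4*(-1/8) = -1/2 ≈ -0.50000)
F(R) = -10 (F(R) = -1 - 1*9 = -1 - 9 = -10)
g = 64 (g = (2 - 10)**2 = (-8)**2 = 64)
sqrt(g + W(14)) = sqrt(64 - 638) = sqrt(-574) = I*sqrt(574)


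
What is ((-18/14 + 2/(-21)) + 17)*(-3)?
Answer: -328/7 ≈ -46.857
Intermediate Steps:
((-18/14 + 2/(-21)) + 17)*(-3) = ((-18*1/14 + 2*(-1/21)) + 17)*(-3) = ((-9/7 - 2/21) + 17)*(-3) = (-29/21 + 17)*(-3) = (328/21)*(-3) = -328/7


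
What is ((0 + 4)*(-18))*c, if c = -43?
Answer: 3096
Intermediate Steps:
((0 + 4)*(-18))*c = ((0 + 4)*(-18))*(-43) = (4*(-18))*(-43) = -72*(-43) = 3096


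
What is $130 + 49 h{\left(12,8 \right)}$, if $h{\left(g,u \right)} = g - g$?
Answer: $130$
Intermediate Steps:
$h{\left(g,u \right)} = 0$
$130 + 49 h{\left(12,8 \right)} = 130 + 49 \cdot 0 = 130 + 0 = 130$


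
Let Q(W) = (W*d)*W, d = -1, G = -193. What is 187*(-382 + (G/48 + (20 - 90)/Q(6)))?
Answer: -10342409/144 ≈ -71822.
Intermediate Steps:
Q(W) = -W² (Q(W) = (W*(-1))*W = (-W)*W = -W²)
187*(-382 + (G/48 + (20 - 90)/Q(6))) = 187*(-382 + (-193/48 + (20 - 90)/((-1*6²)))) = 187*(-382 + (-193*1/48 - 70/((-1*36)))) = 187*(-382 + (-193/48 - 70/(-36))) = 187*(-382 + (-193/48 - 70*(-1/36))) = 187*(-382 + (-193/48 + 35/18)) = 187*(-382 - 299/144) = 187*(-55307/144) = -10342409/144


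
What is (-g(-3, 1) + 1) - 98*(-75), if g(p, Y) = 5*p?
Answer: 7366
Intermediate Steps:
(-g(-3, 1) + 1) - 98*(-75) = (-5*(-3) + 1) - 98*(-75) = (-1*(-15) + 1) + 7350 = (15 + 1) + 7350 = 16 + 7350 = 7366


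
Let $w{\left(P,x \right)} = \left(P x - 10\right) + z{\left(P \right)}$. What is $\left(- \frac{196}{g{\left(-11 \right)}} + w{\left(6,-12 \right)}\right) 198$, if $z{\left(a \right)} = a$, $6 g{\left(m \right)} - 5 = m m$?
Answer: $-16896$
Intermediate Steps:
$g{\left(m \right)} = \frac{5}{6} + \frac{m^{2}}{6}$ ($g{\left(m \right)} = \frac{5}{6} + \frac{m m}{6} = \frac{5}{6} + \frac{m^{2}}{6}$)
$w{\left(P,x \right)} = -10 + P + P x$ ($w{\left(P,x \right)} = \left(P x - 10\right) + P = \left(-10 + P x\right) + P = -10 + P + P x$)
$\left(- \frac{196}{g{\left(-11 \right)}} + w{\left(6,-12 \right)}\right) 198 = \left(- \frac{196}{\frac{5}{6} + \frac{\left(-11\right)^{2}}{6}} + \left(-10 + 6 + 6 \left(-12\right)\right)\right) 198 = \left(- \frac{196}{\frac{5}{6} + \frac{1}{6} \cdot 121} - 76\right) 198 = \left(- \frac{196}{\frac{5}{6} + \frac{121}{6}} - 76\right) 198 = \left(- \frac{196}{21} - 76\right) 198 = \left(\left(-196\right) \frac{1}{21} - 76\right) 198 = \left(- \frac{28}{3} - 76\right) 198 = \left(- \frac{256}{3}\right) 198 = -16896$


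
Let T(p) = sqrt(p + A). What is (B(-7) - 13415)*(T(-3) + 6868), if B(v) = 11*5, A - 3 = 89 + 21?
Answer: -91756480 - 13360*sqrt(110) ≈ -9.1897e+7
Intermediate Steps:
A = 113 (A = 3 + (89 + 21) = 3 + 110 = 113)
T(p) = sqrt(113 + p) (T(p) = sqrt(p + 113) = sqrt(113 + p))
B(v) = 55
(B(-7) - 13415)*(T(-3) + 6868) = (55 - 13415)*(sqrt(113 - 3) + 6868) = -13360*(sqrt(110) + 6868) = -13360*(6868 + sqrt(110)) = -91756480 - 13360*sqrt(110)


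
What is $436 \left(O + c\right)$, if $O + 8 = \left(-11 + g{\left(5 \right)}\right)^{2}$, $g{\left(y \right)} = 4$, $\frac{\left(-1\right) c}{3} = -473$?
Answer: $636560$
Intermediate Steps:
$c = 1419$ ($c = \left(-3\right) \left(-473\right) = 1419$)
$O = 41$ ($O = -8 + \left(-11 + 4\right)^{2} = -8 + \left(-7\right)^{2} = -8 + 49 = 41$)
$436 \left(O + c\right) = 436 \left(41 + 1419\right) = 436 \cdot 1460 = 636560$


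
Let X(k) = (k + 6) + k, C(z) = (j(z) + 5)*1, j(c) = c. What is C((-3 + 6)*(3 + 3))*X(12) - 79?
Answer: 611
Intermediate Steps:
C(z) = 5 + z (C(z) = (z + 5)*1 = (5 + z)*1 = 5 + z)
X(k) = 6 + 2*k (X(k) = (6 + k) + k = 6 + 2*k)
C((-3 + 6)*(3 + 3))*X(12) - 79 = (5 + (-3 + 6)*(3 + 3))*(6 + 2*12) - 79 = (5 + 3*6)*(6 + 24) - 79 = (5 + 18)*30 - 79 = 23*30 - 79 = 690 - 79 = 611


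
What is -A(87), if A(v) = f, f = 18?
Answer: -18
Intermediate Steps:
A(v) = 18
-A(87) = -1*18 = -18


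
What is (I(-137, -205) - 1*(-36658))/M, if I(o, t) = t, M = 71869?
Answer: 36453/71869 ≈ 0.50721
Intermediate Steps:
(I(-137, -205) - 1*(-36658))/M = (-205 - 1*(-36658))/71869 = (-205 + 36658)*(1/71869) = 36453*(1/71869) = 36453/71869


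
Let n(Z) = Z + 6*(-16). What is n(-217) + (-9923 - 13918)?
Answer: -24154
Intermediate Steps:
n(Z) = -96 + Z (n(Z) = Z - 96 = -96 + Z)
n(-217) + (-9923 - 13918) = (-96 - 217) + (-9923 - 13918) = -313 - 23841 = -24154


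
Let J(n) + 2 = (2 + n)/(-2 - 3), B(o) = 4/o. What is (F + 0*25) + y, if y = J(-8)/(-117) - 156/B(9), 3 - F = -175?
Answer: -101201/585 ≈ -172.99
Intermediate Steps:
J(n) = -12/5 - n/5 (J(n) = -2 + (2 + n)/(-2 - 3) = -2 + (2 + n)/(-5) = -2 + (2 + n)*(-⅕) = -2 + (-⅖ - n/5) = -12/5 - n/5)
F = 178 (F = 3 - 1*(-175) = 3 + 175 = 178)
y = -205331/585 (y = (-12/5 - ⅕*(-8))/(-117) - 156/(4/9) = (-12/5 + 8/5)*(-1/117) - 156/(4*(⅑)) = -⅘*(-1/117) - 156/4/9 = 4/585 - 156*9/4 = 4/585 - 351 = -205331/585 ≈ -350.99)
(F + 0*25) + y = (178 + 0*25) - 205331/585 = (178 + 0) - 205331/585 = 178 - 205331/585 = -101201/585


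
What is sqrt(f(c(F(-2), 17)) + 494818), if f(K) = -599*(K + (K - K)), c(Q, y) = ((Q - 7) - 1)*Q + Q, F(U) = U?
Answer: 2*sqrt(121009) ≈ 695.73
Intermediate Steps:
c(Q, y) = Q + Q*(-8 + Q) (c(Q, y) = ((-7 + Q) - 1)*Q + Q = (-8 + Q)*Q + Q = Q*(-8 + Q) + Q = Q + Q*(-8 + Q))
f(K) = -599*K (f(K) = -599*(K + 0) = -599*K)
sqrt(f(c(F(-2), 17)) + 494818) = sqrt(-(-1198)*(-7 - 2) + 494818) = sqrt(-(-1198)*(-9) + 494818) = sqrt(-599*18 + 494818) = sqrt(-10782 + 494818) = sqrt(484036) = 2*sqrt(121009)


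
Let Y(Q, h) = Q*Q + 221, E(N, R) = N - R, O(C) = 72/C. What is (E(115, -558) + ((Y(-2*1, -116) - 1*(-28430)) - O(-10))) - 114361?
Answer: -425129/5 ≈ -85026.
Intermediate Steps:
Y(Q, h) = 221 + Q**2 (Y(Q, h) = Q**2 + 221 = 221 + Q**2)
(E(115, -558) + ((Y(-2*1, -116) - 1*(-28430)) - O(-10))) - 114361 = ((115 - 1*(-558)) + (((221 + (-2*1)**2) - 1*(-28430)) - 72/(-10))) - 114361 = ((115 + 558) + (((221 + (-2)**2) + 28430) - 72*(-1)/10)) - 114361 = (673 + (((221 + 4) + 28430) - 1*(-36/5))) - 114361 = (673 + ((225 + 28430) + 36/5)) - 114361 = (673 + (28655 + 36/5)) - 114361 = (673 + 143311/5) - 114361 = 146676/5 - 114361 = -425129/5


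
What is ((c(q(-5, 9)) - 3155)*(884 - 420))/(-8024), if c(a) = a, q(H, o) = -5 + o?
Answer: 182758/1003 ≈ 182.21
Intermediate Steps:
((c(q(-5, 9)) - 3155)*(884 - 420))/(-8024) = (((-5 + 9) - 3155)*(884 - 420))/(-8024) = ((4 - 3155)*464)*(-1/8024) = -3151*464*(-1/8024) = -1462064*(-1/8024) = 182758/1003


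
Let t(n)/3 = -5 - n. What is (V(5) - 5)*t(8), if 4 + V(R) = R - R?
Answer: 351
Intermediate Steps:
t(n) = -15 - 3*n (t(n) = 3*(-5 - n) = -15 - 3*n)
V(R) = -4 (V(R) = -4 + (R - R) = -4 + 0 = -4)
(V(5) - 5)*t(8) = (-4 - 5)*(-15 - 3*8) = -9*(-15 - 24) = -9*(-39) = 351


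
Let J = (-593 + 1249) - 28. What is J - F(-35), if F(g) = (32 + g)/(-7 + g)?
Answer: 8791/14 ≈ 627.93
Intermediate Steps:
F(g) = (32 + g)/(-7 + g)
J = 628 (J = 656 - 28 = 628)
J - F(-35) = 628 - (32 - 35)/(-7 - 35) = 628 - (-3)/(-42) = 628 - (-1)*(-3)/42 = 628 - 1*1/14 = 628 - 1/14 = 8791/14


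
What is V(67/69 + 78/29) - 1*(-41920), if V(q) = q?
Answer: 83889245/2001 ≈ 41924.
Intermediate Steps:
V(67/69 + 78/29) - 1*(-41920) = (67/69 + 78/29) - 1*(-41920) = (67*(1/69) + 78*(1/29)) + 41920 = (67/69 + 78/29) + 41920 = 7325/2001 + 41920 = 83889245/2001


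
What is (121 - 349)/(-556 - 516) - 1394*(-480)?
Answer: 179324217/268 ≈ 6.6912e+5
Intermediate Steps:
(121 - 349)/(-556 - 516) - 1394*(-480) = -228/(-1072) + 669120 = -228*(-1/1072) + 669120 = 57/268 + 669120 = 179324217/268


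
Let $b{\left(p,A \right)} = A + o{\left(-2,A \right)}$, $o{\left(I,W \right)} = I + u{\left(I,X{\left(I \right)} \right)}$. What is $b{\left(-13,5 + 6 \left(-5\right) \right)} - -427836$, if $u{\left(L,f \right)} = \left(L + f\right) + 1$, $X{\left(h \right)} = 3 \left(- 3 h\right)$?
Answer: $427826$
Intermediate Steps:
$X{\left(h \right)} = - 9 h$
$u{\left(L,f \right)} = 1 + L + f$
$o{\left(I,W \right)} = 1 - 7 I$ ($o{\left(I,W \right)} = I + \left(1 + I - 9 I\right) = I - \left(-1 + 8 I\right) = 1 - 7 I$)
$b{\left(p,A \right)} = 15 + A$ ($b{\left(p,A \right)} = A + \left(1 - -14\right) = A + \left(1 + 14\right) = A + 15 = 15 + A$)
$b{\left(-13,5 + 6 \left(-5\right) \right)} - -427836 = \left(15 + \left(5 + 6 \left(-5\right)\right)\right) - -427836 = \left(15 + \left(5 - 30\right)\right) + 427836 = \left(15 - 25\right) + 427836 = -10 + 427836 = 427826$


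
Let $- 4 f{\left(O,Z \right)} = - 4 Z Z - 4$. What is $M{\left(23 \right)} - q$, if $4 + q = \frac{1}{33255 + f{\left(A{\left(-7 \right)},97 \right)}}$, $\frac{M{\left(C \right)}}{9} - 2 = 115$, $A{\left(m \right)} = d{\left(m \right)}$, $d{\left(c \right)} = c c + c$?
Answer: $\frac{45096904}{42665} \approx 1057.0$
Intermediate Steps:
$d{\left(c \right)} = c + c^{2}$ ($d{\left(c \right)} = c^{2} + c = c + c^{2}$)
$A{\left(m \right)} = m \left(1 + m\right)$
$M{\left(C \right)} = 1053$ ($M{\left(C \right)} = 18 + 9 \cdot 115 = 18 + 1035 = 1053$)
$f{\left(O,Z \right)} = 1 + Z^{2}$ ($f{\left(O,Z \right)} = - \frac{- 4 Z Z - 4}{4} = - \frac{- 4 Z^{2} - 4}{4} = - \frac{-4 - 4 Z^{2}}{4} = 1 + Z^{2}$)
$q = - \frac{170659}{42665}$ ($q = -4 + \frac{1}{33255 + \left(1 + 97^{2}\right)} = -4 + \frac{1}{33255 + \left(1 + 9409\right)} = -4 + \frac{1}{33255 + 9410} = -4 + \frac{1}{42665} = - \frac{170659}{42665} \approx -4.0$)
$M{\left(23 \right)} - q = 1053 - - \frac{170659}{42665} = 1053 + \frac{170659}{42665} = \frac{45096904}{42665}$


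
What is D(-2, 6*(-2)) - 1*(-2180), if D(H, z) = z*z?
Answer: 2324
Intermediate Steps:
D(H, z) = z**2
D(-2, 6*(-2)) - 1*(-2180) = (6*(-2))**2 - 1*(-2180) = (-12)**2 + 2180 = 144 + 2180 = 2324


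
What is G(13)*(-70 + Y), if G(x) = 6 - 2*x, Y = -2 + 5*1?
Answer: 1340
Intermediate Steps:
Y = 3 (Y = -2 + 5 = 3)
G(13)*(-70 + Y) = (6 - 2*13)*(-70 + 3) = (6 - 26)*(-67) = -20*(-67) = 1340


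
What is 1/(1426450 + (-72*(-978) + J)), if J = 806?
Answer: 1/1497672 ≈ 6.6770e-7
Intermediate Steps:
1/(1426450 + (-72*(-978) + J)) = 1/(1426450 + (-72*(-978) + 806)) = 1/(1426450 + (70416 + 806)) = 1/(1426450 + 71222) = 1/1497672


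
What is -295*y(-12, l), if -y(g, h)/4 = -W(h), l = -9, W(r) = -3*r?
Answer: -31860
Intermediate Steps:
y(g, h) = -12*h (y(g, h) = -(-4)*(-3*h) = -12*h)
-295*y(-12, l) = -(-3540)*(-9) = -295*108 = -31860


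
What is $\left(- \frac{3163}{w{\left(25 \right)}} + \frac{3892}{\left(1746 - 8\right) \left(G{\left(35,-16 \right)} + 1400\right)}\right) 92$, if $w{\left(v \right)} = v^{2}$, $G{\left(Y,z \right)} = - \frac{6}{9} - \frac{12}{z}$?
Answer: $- \frac{4247218938724}{9125043125} \approx -465.45$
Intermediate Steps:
$G{\left(Y,z \right)} = - \frac{2}{3} - \frac{12}{z}$ ($G{\left(Y,z \right)} = \left(-6\right) \frac{1}{9} - \frac{12}{z} = - \frac{2}{3} - \frac{12}{z}$)
$\left(- \frac{3163}{w{\left(25 \right)}} + \frac{3892}{\left(1746 - 8\right) \left(G{\left(35,-16 \right)} + 1400\right)}\right) 92 = \left(- \frac{3163}{25^{2}} + \frac{3892}{\left(1746 - 8\right) \left(\left(- \frac{2}{3} - \frac{12}{-16}\right) + 1400\right)}\right) 92 = \left(- \frac{3163}{625} + \frac{3892}{1738 \left(\left(- \frac{2}{3} - - \frac{3}{4}\right) + 1400\right)}\right) 92 = \left(\left(-3163\right) \frac{1}{625} + \frac{3892}{1738 \left(\left(- \frac{2}{3} + \frac{3}{4}\right) + 1400\right)}\right) 92 = \left(- \frac{3163}{625} + \frac{3892}{1738 \left(\frac{1}{12} + 1400\right)}\right) 92 = \left(- \frac{3163}{625} + \frac{3892}{1738 \cdot \frac{16801}{12}}\right) 92 = \left(- \frac{3163}{625} + \frac{3892}{\frac{14600069}{6}}\right) 92 = \left(- \frac{3163}{625} + 3892 \cdot \frac{6}{14600069}\right) 92 = \left(- \frac{3163}{625} + \frac{23352}{14600069}\right) 92 = \left(- \frac{46165423247}{9125043125}\right) 92 = - \frac{4247218938724}{9125043125}$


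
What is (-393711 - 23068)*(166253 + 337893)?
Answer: -210117465734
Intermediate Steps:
(-393711 - 23068)*(166253 + 337893) = -416779*504146 = -210117465734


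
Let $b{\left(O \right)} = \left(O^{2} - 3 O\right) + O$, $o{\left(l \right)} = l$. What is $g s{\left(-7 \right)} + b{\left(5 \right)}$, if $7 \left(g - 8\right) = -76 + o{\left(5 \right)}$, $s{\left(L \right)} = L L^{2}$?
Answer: $750$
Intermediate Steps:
$s{\left(L \right)} = L^{3}$
$b{\left(O \right)} = O^{2} - 2 O$
$g = - \frac{15}{7}$ ($g = 8 + \frac{-76 + 5}{7} = 8 + \frac{1}{7} \left(-71\right) = 8 - \frac{71}{7} = - \frac{15}{7} \approx -2.1429$)
$g s{\left(-7 \right)} + b{\left(5 \right)} = - \frac{15 \left(-7\right)^{3}}{7} + 5 \left(-2 + 5\right) = \left(- \frac{15}{7}\right) \left(-343\right) + 5 \cdot 3 = 735 + 15 = 750$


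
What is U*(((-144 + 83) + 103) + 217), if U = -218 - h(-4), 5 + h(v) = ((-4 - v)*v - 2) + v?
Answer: -53613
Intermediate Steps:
h(v) = -7 + v + v*(-4 - v) (h(v) = -5 + (((-4 - v)*v - 2) + v) = -5 + ((v*(-4 - v) - 2) + v) = -5 + ((-2 + v*(-4 - v)) + v) = -5 + (-2 + v + v*(-4 - v)) = -7 + v + v*(-4 - v))
U = -207 (U = -218 - (-7 - 1*(-4)² - 3*(-4)) = -218 - (-7 - 1*16 + 12) = -218 - (-7 - 16 + 12) = -218 - 1*(-11) = -218 + 11 = -207)
U*(((-144 + 83) + 103) + 217) = -207*(((-144 + 83) + 103) + 217) = -207*((-61 + 103) + 217) = -207*(42 + 217) = -207*259 = -53613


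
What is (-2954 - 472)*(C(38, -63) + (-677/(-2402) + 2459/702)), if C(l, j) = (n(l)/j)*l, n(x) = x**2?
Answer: 2922356880994/983619 ≈ 2.9710e+6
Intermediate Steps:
C(l, j) = l**3/j (C(l, j) = (l**2/j)*l = l**3/j)
(-2954 - 472)*(C(38, -63) + (-677/(-2402) + 2459/702)) = (-2954 - 472)*(38**3/(-63) + (-677/(-2402) + 2459/702)) = -3426*(-1/63*54872 + (-677*(-1/2402) + 2459*(1/702))) = -3426*(-54872/63 + (677/2402 + 2459/702)) = -3426*(-54872/63 + 1595443/421551) = -3426*(-2558981507/2950857) = 2922356880994/983619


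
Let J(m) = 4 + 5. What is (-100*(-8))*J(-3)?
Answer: 7200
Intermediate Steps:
J(m) = 9
(-100*(-8))*J(-3) = -100*(-8)*9 = 800*9 = 7200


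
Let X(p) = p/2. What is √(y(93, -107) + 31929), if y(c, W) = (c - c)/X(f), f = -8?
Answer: √31929 ≈ 178.69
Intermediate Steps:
X(p) = p/2 (X(p) = p*(½) = p/2)
y(c, W) = 0 (y(c, W) = (c - c)/(((½)*(-8))) = 0/(-4) = 0*(-¼) = 0)
√(y(93, -107) + 31929) = √(0 + 31929) = √31929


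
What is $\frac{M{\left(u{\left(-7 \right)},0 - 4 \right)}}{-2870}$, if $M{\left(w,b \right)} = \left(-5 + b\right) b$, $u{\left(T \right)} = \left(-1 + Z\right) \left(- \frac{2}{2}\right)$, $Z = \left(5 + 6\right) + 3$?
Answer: $- \frac{18}{1435} \approx -0.012544$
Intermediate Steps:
$Z = 14$ ($Z = 11 + 3 = 14$)
$u{\left(T \right)} = -13$ ($u{\left(T \right)} = \left(-1 + 14\right) \left(- \frac{2}{2}\right) = 13 \left(\left(-2\right) \frac{1}{2}\right) = 13 \left(-1\right) = -13$)
$M{\left(w,b \right)} = b \left(-5 + b\right)$
$\frac{M{\left(u{\left(-7 \right)},0 - 4 \right)}}{-2870} = \frac{\left(0 - 4\right) \left(-5 + \left(0 - 4\right)\right)}{-2870} = - 4 \left(-5 - 4\right) \left(- \frac{1}{2870}\right) = \left(-4\right) \left(-9\right) \left(- \frac{1}{2870}\right) = 36 \left(- \frac{1}{2870}\right) = - \frac{18}{1435}$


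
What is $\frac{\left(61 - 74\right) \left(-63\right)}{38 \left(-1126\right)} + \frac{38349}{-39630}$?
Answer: $- \frac{278888997}{282614740} \approx -0.98682$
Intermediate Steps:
$\frac{\left(61 - 74\right) \left(-63\right)}{38 \left(-1126\right)} + \frac{38349}{-39630} = \frac{\left(-13\right) \left(-63\right)}{-42788} + 38349 \left(- \frac{1}{39630}\right) = 819 \left(- \frac{1}{42788}\right) - \frac{12783}{13210} = - \frac{819}{42788} - \frac{12783}{13210} = - \frac{278888997}{282614740}$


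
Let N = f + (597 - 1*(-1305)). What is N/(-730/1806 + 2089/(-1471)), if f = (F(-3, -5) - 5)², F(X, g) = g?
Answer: -1329641313/1211641 ≈ -1097.4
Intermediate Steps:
f = 100 (f = (-5 - 5)² = (-10)² = 100)
N = 2002 (N = 100 + (597 - 1*(-1305)) = 100 + (597 + 1305) = 100 + 1902 = 2002)
N/(-730/1806 + 2089/(-1471)) = 2002/(-730/1806 + 2089/(-1471)) = 2002/(-730*1/1806 + 2089*(-1/1471)) = 2002/(-365/903 - 2089/1471) = 2002/(-2423282/1328313) = 2002*(-1328313/2423282) = -1329641313/1211641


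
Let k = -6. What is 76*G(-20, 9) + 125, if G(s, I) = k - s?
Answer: 1189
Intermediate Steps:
G(s, I) = -6 - s
76*G(-20, 9) + 125 = 76*(-6 - 1*(-20)) + 125 = 76*(-6 + 20) + 125 = 76*14 + 125 = 1064 + 125 = 1189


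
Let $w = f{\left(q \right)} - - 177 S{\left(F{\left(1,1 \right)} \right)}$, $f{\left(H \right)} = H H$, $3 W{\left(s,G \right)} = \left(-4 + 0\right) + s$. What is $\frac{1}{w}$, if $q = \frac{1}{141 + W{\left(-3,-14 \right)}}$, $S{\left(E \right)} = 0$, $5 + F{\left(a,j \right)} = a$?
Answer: $\frac{173056}{9} \approx 19228.0$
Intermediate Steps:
$F{\left(a,j \right)} = -5 + a$
$W{\left(s,G \right)} = - \frac{4}{3} + \frac{s}{3}$ ($W{\left(s,G \right)} = \frac{\left(-4 + 0\right) + s}{3} = \frac{-4 + s}{3} = - \frac{4}{3} + \frac{s}{3}$)
$q = \frac{3}{416}$ ($q = \frac{1}{141 + \left(- \frac{4}{3} + \frac{1}{3} \left(-3\right)\right)} = \frac{1}{141 - \frac{7}{3}} = \frac{1}{\frac{416}{3}} = \frac{3}{416} \approx 0.0072115$)
$f{\left(H \right)} = H^{2}$
$w = \frac{9}{173056}$ ($w = \left(\frac{3}{416}\right)^{2} - \left(-177\right) 0 = \frac{9}{173056} - 0 = \frac{9}{173056} + 0 = \frac{9}{173056} \approx 5.2006 \cdot 10^{-5}$)
$\frac{1}{w} = \frac{1}{\frac{9}{173056}} = \frac{173056}{9}$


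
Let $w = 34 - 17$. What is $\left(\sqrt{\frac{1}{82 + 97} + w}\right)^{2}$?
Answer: $\frac{3044}{179} \approx 17.006$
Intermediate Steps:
$w = 17$
$\left(\sqrt{\frac{1}{82 + 97} + w}\right)^{2} = \left(\sqrt{\frac{1}{82 + 97} + 17}\right)^{2} = \left(\sqrt{\frac{1}{179} + 17}\right)^{2} = \left(\sqrt{\frac{3044}{179}}\right)^{2} = \left(\frac{2 \sqrt{136219}}{179}\right)^{2} = \frac{3044}{179}$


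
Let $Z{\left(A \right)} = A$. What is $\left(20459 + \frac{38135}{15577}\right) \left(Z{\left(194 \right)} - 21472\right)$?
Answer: $- \frac{6781893915884}{15577} \approx -4.3538 \cdot 10^{8}$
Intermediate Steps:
$\left(20459 + \frac{38135}{15577}\right) \left(Z{\left(194 \right)} - 21472\right) = \left(20459 + \frac{38135}{15577}\right) \left(194 - 21472\right) = \left(20459 + 38135 \cdot \frac{1}{15577}\right) \left(-21278\right) = \left(20459 + \frac{38135}{15577}\right) \left(-21278\right) = \frac{318727978}{15577} \left(-21278\right) = - \frac{6781893915884}{15577}$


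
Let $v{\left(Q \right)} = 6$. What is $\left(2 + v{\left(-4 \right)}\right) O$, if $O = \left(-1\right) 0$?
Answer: $0$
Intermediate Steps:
$O = 0$
$\left(2 + v{\left(-4 \right)}\right) O = \left(2 + 6\right) 0 = 8 \cdot 0 = 0$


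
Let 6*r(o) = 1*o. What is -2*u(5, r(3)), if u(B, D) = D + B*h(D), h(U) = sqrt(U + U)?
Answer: -11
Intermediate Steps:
h(U) = sqrt(2)*sqrt(U) (h(U) = sqrt(2*U) = sqrt(2)*sqrt(U))
r(o) = o/6 (r(o) = (1*o)/6 = o/6)
u(B, D) = D + B*sqrt(2)*sqrt(D) (u(B, D) = D + B*(sqrt(2)*sqrt(D)) = D + B*sqrt(2)*sqrt(D))
-2*u(5, r(3)) = -2*((1/6)*3 + 5*sqrt(2)*sqrt((1/6)*3)) = -2*(1/2 + 5*sqrt(2)*sqrt(1/2)) = -2*(1/2 + 5*sqrt(2)*(sqrt(2)/2)) = -2*(1/2 + 5) = -2*11/2 = -11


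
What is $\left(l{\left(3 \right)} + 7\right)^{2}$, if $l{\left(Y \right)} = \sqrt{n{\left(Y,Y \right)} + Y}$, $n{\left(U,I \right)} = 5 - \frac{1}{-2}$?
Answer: $\frac{\left(14 + \sqrt{34}\right)^{2}}{4} \approx 98.317$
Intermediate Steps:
$n{\left(U,I \right)} = \frac{11}{2}$ ($n{\left(U,I \right)} = 5 - - \frac{1}{2} = 5 + \frac{1}{2} = \frac{11}{2}$)
$l{\left(Y \right)} = \sqrt{\frac{11}{2} + Y}$
$\left(l{\left(3 \right)} + 7\right)^{2} = \left(\frac{\sqrt{22 + 4 \cdot 3}}{2} + 7\right)^{2} = \left(\frac{\sqrt{22 + 12}}{2} + 7\right)^{2} = \left(\frac{\sqrt{34}}{2} + 7\right)^{2} = \left(7 + \frac{\sqrt{34}}{2}\right)^{2}$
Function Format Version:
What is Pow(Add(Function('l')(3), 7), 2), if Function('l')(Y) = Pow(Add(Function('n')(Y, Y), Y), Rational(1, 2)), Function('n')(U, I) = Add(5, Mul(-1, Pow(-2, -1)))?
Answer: Mul(Rational(1, 4), Pow(Add(14, Pow(34, Rational(1, 2))), 2)) ≈ 98.317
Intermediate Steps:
Function('n')(U, I) = Rational(11, 2) (Function('n')(U, I) = Add(5, Mul(-1, Rational(-1, 2))) = Add(5, Rational(1, 2)) = Rational(11, 2))
Function('l')(Y) = Pow(Add(Rational(11, 2), Y), Rational(1, 2))
Pow(Add(Function('l')(3), 7), 2) = Pow(Add(Mul(Rational(1, 2), Pow(Add(22, Mul(4, 3)), Rational(1, 2))), 7), 2) = Pow(Add(Mul(Rational(1, 2), Pow(Add(22, 12), Rational(1, 2))), 7), 2) = Pow(Add(Mul(Rational(1, 2), Pow(34, Rational(1, 2))), 7), 2) = Pow(Add(7, Mul(Rational(1, 2), Pow(34, Rational(1, 2)))), 2)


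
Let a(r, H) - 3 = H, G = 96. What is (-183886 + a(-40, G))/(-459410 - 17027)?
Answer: 183787/476437 ≈ 0.38575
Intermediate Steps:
a(r, H) = 3 + H
(-183886 + a(-40, G))/(-459410 - 17027) = (-183886 + (3 + 96))/(-459410 - 17027) = (-183886 + 99)/(-476437) = -183787*(-1/476437) = 183787/476437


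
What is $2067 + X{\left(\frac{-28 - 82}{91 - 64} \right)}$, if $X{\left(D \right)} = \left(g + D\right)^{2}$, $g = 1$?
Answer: $\frac{1513732}{729} \approx 2076.4$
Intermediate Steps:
$X{\left(D \right)} = \left(1 + D\right)^{2}$
$2067 + X{\left(\frac{-28 - 82}{91 - 64} \right)} = 2067 + \left(1 + \frac{-28 - 82}{91 - 64}\right)^{2} = 2067 + \left(1 - \frac{110}{27}\right)^{2} = 2067 + \left(- \frac{83}{27}\right)^{2} = 2067 + \frac{6889}{729} = \frac{1513732}{729}$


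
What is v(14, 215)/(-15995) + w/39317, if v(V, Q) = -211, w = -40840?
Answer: -644939913/628875415 ≈ -1.0255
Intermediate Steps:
v(14, 215)/(-15995) + w/39317 = -211/(-15995) - 40840/39317 = -211*(-1/15995) - 40840*1/39317 = 211/15995 - 40840/39317 = -644939913/628875415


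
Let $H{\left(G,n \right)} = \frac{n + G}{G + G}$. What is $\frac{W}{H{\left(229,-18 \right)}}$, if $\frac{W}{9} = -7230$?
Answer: $- \frac{29802060}{211} \approx -1.4124 \cdot 10^{5}$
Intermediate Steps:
$H{\left(G,n \right)} = \frac{G + n}{2 G}$
$W = -65070$ ($W = 9 \left(-7230\right) = -65070$)
$\frac{W}{H{\left(229,-18 \right)}} = - \frac{65070}{\frac{1}{2} \cdot \frac{1}{229} \left(229 - 18\right)} = - \frac{65070}{\frac{1}{2} \cdot \frac{1}{229} \cdot 211} = - \frac{65070}{\frac{211}{458}} = \left(-65070\right) \frac{458}{211} = - \frac{29802060}{211}$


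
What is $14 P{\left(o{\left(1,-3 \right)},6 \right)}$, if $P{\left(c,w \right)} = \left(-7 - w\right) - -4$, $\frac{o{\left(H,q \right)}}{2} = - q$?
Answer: $-126$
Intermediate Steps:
$o{\left(H,q \right)} = - 2 q$ ($o{\left(H,q \right)} = 2 \left(- q\right) = - 2 q$)
$P{\left(c,w \right)} = -3 - w$ ($P{\left(c,w \right)} = \left(-7 - w\right) + 4 = -3 - w$)
$14 P{\left(o{\left(1,-3 \right)},6 \right)} = 14 \left(-3 - 6\right) = 14 \left(-9\right) = -126$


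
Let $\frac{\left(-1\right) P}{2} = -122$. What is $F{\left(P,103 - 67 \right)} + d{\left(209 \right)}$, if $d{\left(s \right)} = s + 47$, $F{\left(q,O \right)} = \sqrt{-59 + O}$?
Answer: $256 + i \sqrt{23} \approx 256.0 + 4.7958 i$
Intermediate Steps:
$P = 244$ ($P = \left(-2\right) \left(-122\right) = 244$)
$d{\left(s \right)} = 47 + s$
$F{\left(P,103 - 67 \right)} + d{\left(209 \right)} = \sqrt{-59 + \left(103 - 67\right)} + \left(47 + 209\right) = \sqrt{-59 + \left(103 - 67\right)} + 256 = \sqrt{-59 + 36} + 256 = \sqrt{-23} + 256 = i \sqrt{23} + 256 = 256 + i \sqrt{23}$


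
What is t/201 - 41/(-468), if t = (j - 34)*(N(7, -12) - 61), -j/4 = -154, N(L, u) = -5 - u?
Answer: -4900021/31356 ≈ -156.27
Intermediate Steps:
j = 616 (j = -4*(-154) = 616)
t = -31428 (t = (616 - 34)*((-5 - 1*(-12)) - 61) = 582*((-5 + 12) - 61) = 582*(7 - 61) = 582*(-54) = -31428)
t/201 - 41/(-468) = -31428/201 - 41/(-468) = -31428*1/201 - 41*(-1/468) = -10476/67 + 41/468 = -4900021/31356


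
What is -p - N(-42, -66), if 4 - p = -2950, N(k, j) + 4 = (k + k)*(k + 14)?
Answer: -5302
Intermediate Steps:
N(k, j) = -4 + 2*k*(14 + k) (N(k, j) = -4 + (k + k)*(k + 14) = -4 + (2*k)*(14 + k) = -4 + 2*k*(14 + k))
p = 2954 (p = 4 - 1*(-2950) = 4 + 2950 = 2954)
-p - N(-42, -66) = -1*2954 - (-4 + 2*(-42)² + 28*(-42)) = -2954 - (-4 + 2*1764 - 1176) = -2954 - (-4 + 3528 - 1176) = -2954 - 1*2348 = -2954 - 2348 = -5302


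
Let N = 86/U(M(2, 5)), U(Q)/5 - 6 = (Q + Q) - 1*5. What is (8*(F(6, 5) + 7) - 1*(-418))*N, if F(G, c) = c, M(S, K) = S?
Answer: 44204/25 ≈ 1768.2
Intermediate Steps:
U(Q) = 5 + 10*Q (U(Q) = 30 + 5*((Q + Q) - 1*5) = 30 + 5*(2*Q - 5) = 30 + 5*(-5 + 2*Q) = 30 + (-25 + 10*Q) = 5 + 10*Q)
N = 86/25 (N = 86/(5 + 10*2) = 86/(5 + 20) = 86/25 ≈ 3.4400)
(8*(F(6, 5) + 7) - 1*(-418))*N = (8*(5 + 7) - 1*(-418))*(86/25) = (8*12 + 418)*(86/25) = (96 + 418)*(86/25) = 514*(86/25) = 44204/25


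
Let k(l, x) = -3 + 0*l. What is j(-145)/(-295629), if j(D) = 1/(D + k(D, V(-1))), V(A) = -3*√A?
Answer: 1/43753092 ≈ 2.2856e-8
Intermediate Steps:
k(l, x) = -3 (k(l, x) = -3 + 0 = -3)
j(D) = 1/(-3 + D) (j(D) = 1/(D - 3) = 1/(-3 + D))
j(-145)/(-295629) = 1/(-3 - 145*(-295629)) = -1/295629/(-148) = -1/148*(-1/295629) = 1/43753092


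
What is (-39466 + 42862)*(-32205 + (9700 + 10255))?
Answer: -41601000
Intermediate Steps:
(-39466 + 42862)*(-32205 + (9700 + 10255)) = 3396*(-32205 + 19955) = 3396*(-12250) = -41601000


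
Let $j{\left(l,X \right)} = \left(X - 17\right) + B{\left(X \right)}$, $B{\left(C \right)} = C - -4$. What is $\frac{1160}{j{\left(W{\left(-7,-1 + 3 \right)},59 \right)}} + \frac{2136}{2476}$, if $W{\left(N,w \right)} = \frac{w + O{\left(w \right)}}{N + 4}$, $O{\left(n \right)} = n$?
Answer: $\frac{154822}{12999} \approx 11.91$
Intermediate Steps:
$B{\left(C \right)} = 4 + C$ ($B{\left(C \right)} = C + 4 = 4 + C$)
$W{\left(N,w \right)} = \frac{2 w}{4 + N}$ ($W{\left(N,w \right)} = \frac{w + w}{N + 4} = \frac{2 w}{4 + N}$)
$j{\left(l,X \right)} = -13 + 2 X$ ($j{\left(l,X \right)} = \left(X - 17\right) + \left(4 + X\right) = \left(-17 + X\right) + \left(4 + X\right) = -13 + 2 X$)
$\frac{1160}{j{\left(W{\left(-7,-1 + 3 \right)},59 \right)}} + \frac{2136}{2476} = \frac{1160}{-13 + 2 \cdot 59} + \frac{2136}{2476} = \frac{1160}{-13 + 118} + 2136 \cdot \frac{1}{2476} = \frac{1160}{105} + \frac{534}{619} = 1160 \cdot \frac{1}{105} + \frac{534}{619} = \frac{232}{21} + \frac{534}{619} = \frac{154822}{12999}$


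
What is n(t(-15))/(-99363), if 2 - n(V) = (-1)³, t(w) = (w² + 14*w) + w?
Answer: -1/33121 ≈ -3.0192e-5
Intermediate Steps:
t(w) = w² + 15*w
n(V) = 3 (n(V) = 2 - 1*(-1)³ = 2 - 1*(-1) = 2 + 1 = 3)
n(t(-15))/(-99363) = 3/(-99363) = 3*(-1/99363) = -1/33121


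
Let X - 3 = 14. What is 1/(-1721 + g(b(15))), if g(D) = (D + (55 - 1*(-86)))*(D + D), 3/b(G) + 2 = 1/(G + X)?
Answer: -441/946417 ≈ -0.00046597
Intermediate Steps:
X = 17 (X = 3 + 14 = 17)
b(G) = 3/(-2 + 1/(17 + G)) (b(G) = 3/(-2 + 1/(G + 17)) = 3/(-2 + 1/(17 + G)))
g(D) = 2*D*(141 + D) (g(D) = (D + (55 + 86))*(2*D) = (D + 141)*(2*D) = (141 + D)*(2*D) = 2*D*(141 + D))
1/(-1721 + g(b(15))) = 1/(-1721 + 2*(3*(-17 - 1*15)/(33 + 2*15))*(141 + 3*(-17 - 1*15)/(33 + 2*15))) = 1/(-1721 + 2*(3*(-17 - 15)/(33 + 30))*(141 + 3*(-17 - 15)/(33 + 30))) = 1/(-1721 + 2*(3*(-32)/63)*(141 + 3*(-32)/63)) = 1/(-1721 + 2*(3*(1/63)*(-32))*(141 + 3*(1/63)*(-32))) = 1/(-1721 + 2*(-32/21)*(141 - 32/21)) = 1/(-1721 + 2*(-32/21)*(2929/21)) = 1/(-1721 - 187456/441) = 1/(-946417/441) = -441/946417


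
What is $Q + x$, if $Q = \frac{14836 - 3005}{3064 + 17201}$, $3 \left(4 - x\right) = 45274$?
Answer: $- \frac{101910993}{6755} \approx -15087.0$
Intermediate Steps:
$x = - \frac{45262}{3}$ ($x = 4 - \frac{45274}{3} = - \frac{45262}{3} \approx -15087.0$)
$Q = \frac{11831}{20265} \approx 0.58381$
$Q + x = \frac{11831}{20265} - \frac{45262}{3} = - \frac{101910993}{6755}$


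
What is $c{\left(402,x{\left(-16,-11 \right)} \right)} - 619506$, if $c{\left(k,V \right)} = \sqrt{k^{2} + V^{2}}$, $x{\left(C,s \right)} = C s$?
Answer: $-619506 + 2 \sqrt{48145} \approx -6.1907 \cdot 10^{5}$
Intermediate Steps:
$c{\left(k,V \right)} = \sqrt{V^{2} + k^{2}}$
$c{\left(402,x{\left(-16,-11 \right)} \right)} - 619506 = \sqrt{\left(\left(-16\right) \left(-11\right)\right)^{2} + 402^{2}} - 619506 = \sqrt{176^{2} + 161604} - 619506 = \sqrt{30976 + 161604} - 619506 = \sqrt{192580} - 619506 = 2 \sqrt{48145} - 619506 = -619506 + 2 \sqrt{48145}$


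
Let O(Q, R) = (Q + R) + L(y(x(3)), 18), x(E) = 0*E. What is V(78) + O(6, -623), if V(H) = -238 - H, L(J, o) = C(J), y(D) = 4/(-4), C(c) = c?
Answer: -934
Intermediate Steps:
x(E) = 0
y(D) = -1 (y(D) = 4*(-1/4) = -1)
L(J, o) = J
O(Q, R) = -1 + Q + R (O(Q, R) = (Q + R) - 1 = -1 + Q + R)
V(78) + O(6, -623) = (-238 - 1*78) + (-1 + 6 - 623) = (-238 - 78) - 618 = -316 - 618 = -934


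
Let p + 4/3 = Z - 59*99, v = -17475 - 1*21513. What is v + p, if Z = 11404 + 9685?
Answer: -71224/3 ≈ -23741.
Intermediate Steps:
Z = 21089
v = -38988 (v = -17475 - 21513 = -38988)
p = 45740/3 (p = -4/3 + (21089 - 59*99) = -4/3 + (21089 - 1*5841) = -4/3 + (21089 - 5841) = -4/3 + 15248 = 45740/3 ≈ 15247.)
v + p = -38988 + 45740/3 = -71224/3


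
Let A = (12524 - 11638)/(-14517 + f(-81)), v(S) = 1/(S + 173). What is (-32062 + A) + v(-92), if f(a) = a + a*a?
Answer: -2319147727/72333 ≈ -32062.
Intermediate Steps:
v(S) = 1/(173 + S)
f(a) = a + a²
A = -886/8037 (A = (12524 - 11638)/(-14517 - 81*(1 - 81)) = 886/(-14517 - 81*(-80)) = 886/(-14517 + 6480) = 886/(-8037) = 886*(-1/8037) = -886/8037 ≈ -0.11024)
(-32062 + A) + v(-92) = (-32062 - 886/8037) + 1/(173 - 92) = -257683180/8037 + 1/81 = -2319147727/72333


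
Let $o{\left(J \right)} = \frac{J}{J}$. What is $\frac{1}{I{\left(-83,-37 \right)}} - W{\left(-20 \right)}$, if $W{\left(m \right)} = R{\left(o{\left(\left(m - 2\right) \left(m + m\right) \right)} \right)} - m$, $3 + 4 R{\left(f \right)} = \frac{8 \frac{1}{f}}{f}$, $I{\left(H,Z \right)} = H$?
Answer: $- \frac{7059}{332} \approx -21.262$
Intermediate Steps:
$o{\left(J \right)} = 1$
$R{\left(f \right)} = - \frac{3}{4} + \frac{2}{f^{2}}$ ($R{\left(f \right)} = - \frac{3}{4} + \frac{\frac{8}{f} \frac{1}{f}}{4} = - \frac{3}{4} + \frac{8 \frac{1}{f^{2}}}{4} = - \frac{3}{4} + \frac{2}{f^{2}}$)
$W{\left(m \right)} = \frac{5}{4} - m$ ($W{\left(m \right)} = \left(- \frac{3}{4} + 2 \cdot 1^{-2}\right) - m = \left(- \frac{3}{4} + 2 \cdot 1\right) - m = \left(- \frac{3}{4} + 2\right) - m = \frac{5}{4} - m$)
$\frac{1}{I{\left(-83,-37 \right)}} - W{\left(-20 \right)} = \frac{1}{-83} - \left(\frac{5}{4} - -20\right) = - \frac{1}{83} - \left(\frac{5}{4} + 20\right) = - \frac{1}{83} - \frac{85}{4} = - \frac{7059}{332}$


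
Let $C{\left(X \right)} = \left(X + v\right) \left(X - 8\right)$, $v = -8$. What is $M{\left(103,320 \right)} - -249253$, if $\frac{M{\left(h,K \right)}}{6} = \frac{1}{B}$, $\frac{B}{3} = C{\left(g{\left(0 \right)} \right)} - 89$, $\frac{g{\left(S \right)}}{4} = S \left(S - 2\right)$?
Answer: $\frac{6231323}{25} \approx 2.4925 \cdot 10^{5}$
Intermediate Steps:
$g{\left(S \right)} = 4 S \left(-2 + S\right)$ ($g{\left(S \right)} = 4 S \left(S - 2\right) = 4 S \left(-2 + S\right)$)
$C{\left(X \right)} = \left(-8 + X\right)^{2}$ ($C{\left(X \right)} = \left(X - 8\right) \left(X - 8\right) = \left(-8 + X\right) \left(-8 + X\right) = \left(-8 + X\right)^{2}$)
$B = -75$ ($B = 3 \left(\left(64 + \left(4 \cdot 0 \left(-2 + 0\right)\right)^{2} - 16 \cdot 4 \cdot 0 \left(-2 + 0\right)\right) - 89\right) = 3 \left(\left(64 + \left(4 \cdot 0 \left(-2\right)\right)^{2} - 16 \cdot 4 \cdot 0 \left(-2\right)\right) - 89\right) = 3 \left(\left(64 + 0^{2} - 0\right) - 89\right) = 3 \left(\left(64 + 0 + 0\right) - 89\right) = 3 \left(64 - 89\right) = 3 \left(-25\right) = -75$)
$M{\left(h,K \right)} = - \frac{2}{25}$ ($M{\left(h,K \right)} = \frac{6}{-75} = 6 \left(- \frac{1}{75}\right) = - \frac{2}{25}$)
$M{\left(103,320 \right)} - -249253 = - \frac{2}{25} - -249253 = - \frac{2}{25} + 249253 = \frac{6231323}{25}$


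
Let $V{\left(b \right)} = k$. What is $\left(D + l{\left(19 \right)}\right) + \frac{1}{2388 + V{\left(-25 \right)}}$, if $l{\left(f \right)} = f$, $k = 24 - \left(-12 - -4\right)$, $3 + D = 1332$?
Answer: $\frac{3262161}{2420} \approx 1348.0$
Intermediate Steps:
$D = 1329$ ($D = -3 + 1332 = 1329$)
$k = 32$ ($k = 24 - \left(-12 + 4\right) = 24 - -8 = 24 + 8 = 32$)
$V{\left(b \right)} = 32$
$\left(D + l{\left(19 \right)}\right) + \frac{1}{2388 + V{\left(-25 \right)}} = \left(1329 + 19\right) + \frac{1}{2388 + 32} = 1348 + \frac{1}{2420} = \frac{3262161}{2420}$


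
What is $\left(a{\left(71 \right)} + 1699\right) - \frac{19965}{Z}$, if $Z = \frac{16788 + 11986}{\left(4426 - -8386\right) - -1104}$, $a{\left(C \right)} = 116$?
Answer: $- \frac{112804065}{14387} \approx -7840.7$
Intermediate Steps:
$Z = \frac{14387}{6958}$ ($Z = \frac{28774}{\left(4426 + 8386\right) + 1104} = \frac{28774}{12812 + 1104} = \frac{28774}{13916} = 28774 \cdot \frac{1}{13916} = \frac{14387}{6958} \approx 2.0677$)
$\left(a{\left(71 \right)} + 1699\right) - \frac{19965}{Z} = \left(116 + 1699\right) - \frac{19965}{\frac{14387}{6958}} = 1815 - \frac{138916470}{14387} = - \frac{112804065}{14387}$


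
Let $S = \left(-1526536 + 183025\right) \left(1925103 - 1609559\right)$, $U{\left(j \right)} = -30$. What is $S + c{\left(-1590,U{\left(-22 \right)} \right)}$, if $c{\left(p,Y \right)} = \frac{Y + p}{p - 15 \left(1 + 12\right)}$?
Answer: $- \frac{50448483362988}{119} \approx -4.2394 \cdot 10^{11}$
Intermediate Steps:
$c{\left(p,Y \right)} = \frac{Y + p}{-195 + p}$ ($c{\left(p,Y \right)} = \frac{Y + p}{p - 195} = \frac{Y + p}{-195 + p}$)
$S = -423936834984$ ($S = \left(-1343511\right) 315544 = -423936834984$)
$S + c{\left(-1590,U{\left(-22 \right)} \right)} = -423936834984 + \frac{-30 - 1590}{-195 - 1590} = -423936834984 + \frac{1}{-1785} \left(-1620\right) = -423936834984 - - \frac{108}{119} = -423936834984 + \frac{108}{119} = - \frac{50448483362988}{119}$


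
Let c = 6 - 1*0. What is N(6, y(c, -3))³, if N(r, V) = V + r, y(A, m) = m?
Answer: 27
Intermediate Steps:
c = 6 (c = 6 + 0 = 6)
N(6, y(c, -3))³ = (-3 + 6)³ = 3³ = 27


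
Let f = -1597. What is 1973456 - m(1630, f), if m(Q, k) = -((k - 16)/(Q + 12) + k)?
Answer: 3237790865/1642 ≈ 1.9719e+6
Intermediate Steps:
m(Q, k) = -k - (-16 + k)/(12 + Q) (m(Q, k) = -((-16 + k)/(12 + Q) + k) = -(k + (-16 + k)/(12 + Q)) = -k - (-16 + k)/(12 + Q))
1973456 - m(1630, f) = 1973456 - (16 - 13*(-1597) - 1*1630*(-1597))/(12 + 1630) = 1973456 - (16 + 20761 + 2603110)/1642 = 1973456 - 2623887/1642 = 3237790865/1642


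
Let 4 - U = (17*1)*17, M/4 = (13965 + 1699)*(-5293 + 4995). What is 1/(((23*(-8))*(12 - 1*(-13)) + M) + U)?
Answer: -1/18676373 ≈ -5.3544e-8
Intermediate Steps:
M = -18671488 (M = 4*((13965 + 1699)*(-5293 + 4995)) = 4*(15664*(-298)) = 4*(-4667872) = -18671488)
U = -285 (U = 4 - 17*1*17 = 4 - 17*17 = 4 - 1*289 = 4 - 289 = -285)
1/(((23*(-8))*(12 - 1*(-13)) + M) + U) = 1/(((23*(-8))*(12 - 1*(-13)) - 18671488) - 285) = 1/((-184*(12 + 13) - 18671488) - 285) = 1/((-184*25 - 18671488) - 285) = 1/((-4600 - 18671488) - 285) = 1/(-18676088 - 285) = 1/(-18676373) = -1/18676373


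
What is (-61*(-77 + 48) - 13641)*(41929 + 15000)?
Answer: -675861088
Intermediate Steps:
(-61*(-77 + 48) - 13641)*(41929 + 15000) = (-61*(-29) - 13641)*56929 = (1769 - 13641)*56929 = -11872*56929 = -675861088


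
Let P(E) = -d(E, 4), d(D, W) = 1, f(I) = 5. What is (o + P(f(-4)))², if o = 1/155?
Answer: 23716/24025 ≈ 0.98714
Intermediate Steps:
P(E) = -1 (P(E) = -1*1 = -1)
o = 1/155 ≈ 0.0064516
(o + P(f(-4)))² = (1/155 - 1)² = (-154/155)² = 23716/24025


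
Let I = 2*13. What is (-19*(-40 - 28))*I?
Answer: 33592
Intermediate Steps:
I = 26
(-19*(-40 - 28))*I = -19*(-40 - 28)*26 = -19*(-68)*26 = 1292*26 = 33592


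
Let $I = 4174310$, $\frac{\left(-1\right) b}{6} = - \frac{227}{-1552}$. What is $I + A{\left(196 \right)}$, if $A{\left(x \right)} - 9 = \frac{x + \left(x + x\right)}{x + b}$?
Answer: $\frac{632054967673}{151415} \approx 4.1743 \cdot 10^{6}$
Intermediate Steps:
$b = - \frac{681}{776}$ ($b = - 6 \left(- \frac{227}{-1552}\right) = - 6 \left(\left(-227\right) \left(- \frac{1}{1552}\right)\right) = \left(-6\right) \frac{227}{1552} = - \frac{681}{776} \approx -0.87758$)
$A{\left(x \right)} = 9 + \frac{3 x}{- \frac{681}{776} + x}$ ($A{\left(x \right)} = 9 + \frac{x + \left(x + x\right)}{x - \frac{681}{776}} = 9 + \frac{x + 2 x}{- \frac{681}{776} + x} = 9 + \frac{3 x}{- \frac{681}{776} + x}$)
$I + A{\left(196 \right)} = 4174310 + \frac{3 \left(-2043 + 3104 \cdot 196\right)}{-681 + 776 \cdot 196} = 4174310 + \frac{3 \left(-2043 + 608384\right)}{-681 + 152096} = 4174310 + 3 \cdot \frac{1}{151415} \cdot 606341 = 4174310 + \frac{1819023}{151415} = \frac{632054967673}{151415}$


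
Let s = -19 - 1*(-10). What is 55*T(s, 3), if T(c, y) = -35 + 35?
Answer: 0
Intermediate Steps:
s = -9 (s = -19 + 10 = -9)
T(c, y) = 0
55*T(s, 3) = 55*0 = 0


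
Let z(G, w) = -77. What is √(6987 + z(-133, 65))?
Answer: √6910 ≈ 83.126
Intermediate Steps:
√(6987 + z(-133, 65)) = √(6987 - 77) = √6910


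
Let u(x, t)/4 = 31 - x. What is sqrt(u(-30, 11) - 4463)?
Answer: I*sqrt(4219) ≈ 64.954*I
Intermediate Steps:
u(x, t) = 124 - 4*x (u(x, t) = 4*(31 - x) = 124 - 4*x)
sqrt(u(-30, 11) - 4463) = sqrt((124 - 4*(-30)) - 4463) = sqrt((124 + 120) - 4463) = sqrt(244 - 4463) = sqrt(-4219) = I*sqrt(4219)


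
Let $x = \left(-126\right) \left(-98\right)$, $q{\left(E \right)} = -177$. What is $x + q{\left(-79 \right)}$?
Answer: $12171$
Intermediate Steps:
$x = 12348$
$x + q{\left(-79 \right)} = 12348 - 177 = 12171$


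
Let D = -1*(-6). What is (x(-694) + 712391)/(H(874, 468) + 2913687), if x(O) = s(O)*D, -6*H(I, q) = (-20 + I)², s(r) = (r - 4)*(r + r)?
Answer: 19576005/8376403 ≈ 2.3370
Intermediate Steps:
s(r) = 2*r*(-4 + r) (s(r) = (-4 + r)*(2*r) = 2*r*(-4 + r))
D = 6
H(I, q) = -(-20 + I)²/6
x(O) = 12*O*(-4 + O) (x(O) = (2*O*(-4 + O))*6 = 12*O*(-4 + O))
(x(-694) + 712391)/(H(874, 468) + 2913687) = (12*(-694)*(-4 - 694) + 712391)/(-(-20 + 874)²/6 + 2913687) = (12*(-694)*(-698) + 712391)/(-⅙*854² + 2913687) = (5812944 + 712391)/(-⅙*729316 + 2913687) = 6525335/(-364658/3 + 2913687) = 6525335/(8376403/3) = 6525335*(3/8376403) = 19576005/8376403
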